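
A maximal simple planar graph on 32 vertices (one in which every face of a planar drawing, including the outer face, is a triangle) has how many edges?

In a plane triangulation 3F = 2E and V − E + F = 2, so E = 3V − 6 = 3·32 − 6 = 90.

90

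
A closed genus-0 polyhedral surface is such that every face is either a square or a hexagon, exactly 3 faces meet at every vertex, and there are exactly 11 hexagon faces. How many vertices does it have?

Let x be the number of squares; then F = 11 + x.
Edge–face incidences: 2E = 6·11 + 4·x = 66 + 4x.
Every vertex has degree 3, so 3V = 2E.
Euler: V − E + F = 2 ⇒ (2E)/3 − E + (11 + x) = 2.
Multiply by 6: 2·(2E) − 3·(2E) + 6·(11 + x) = 12, i.e. 66 + 6x − (66 + 4x) = 12.
Collecting terms: 2x = 12, so x = 6.
Then 2E = 66 + 4·6 = 90, so E = 45, V = 2E/3 = 30, F = 11 + 6 = 17.

30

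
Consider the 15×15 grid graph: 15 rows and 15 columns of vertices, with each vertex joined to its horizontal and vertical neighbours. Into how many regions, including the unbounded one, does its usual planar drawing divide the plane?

The grid has V = 15·15 = 225 vertices and E = 15·14 + 15·14 = 420 edges.
F = 2 − V + E = 2 − 225 + 420 = 197.

197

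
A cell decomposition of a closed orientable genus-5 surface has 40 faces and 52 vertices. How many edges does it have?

For a closed orientable surface of genus 5, χ = 2 − 2·5 = -8.
E = V + F − (-8) = 52 + 40 − (-8) = 100.

100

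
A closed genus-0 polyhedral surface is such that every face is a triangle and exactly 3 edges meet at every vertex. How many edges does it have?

Each face has 3 edges and each edge borders two faces, so 2E = 3F.
Each vertex has degree 3, so 3V = 2E and hence V = 3F/3.
Euler: V − E + F = 2 ⇒ (3F/3) − (3F/2) + F = 2.
Multiply by 6: (6 − 9 + 6)F = 12, i.e. 3F = 12.
So F = 4, E = 3·4/2 = 6, V = 3·4/3 = 4.

6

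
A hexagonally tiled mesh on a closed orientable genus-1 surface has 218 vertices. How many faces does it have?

χ = 2 − 2·1 = 0, and every face is a hexagon so 6F = 2E.
V − E + F = 0 with E = 6F/2 gives 218 − (6/2 − 1)·F = 0, so F = 109 and E = 327.

109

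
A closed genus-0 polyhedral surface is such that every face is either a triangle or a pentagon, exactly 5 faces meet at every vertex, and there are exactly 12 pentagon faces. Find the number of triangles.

Let x be the number of triangles; then F = 12 + x.
Edge–face incidences: 2E = 5·12 + 3·x = 60 + 3x.
Every vertex has degree 5, so 5V = 2E.
Euler: V − E + F = 2 ⇒ (2E)/5 − E + (12 + x) = 2.
Multiply by 10: 2·(2E) − 5·(2E) + 10·(12 + x) = 20, i.e. 120 + 10x − 3·(60 + 3x) = 20.
Collecting terms: x − 60 = 20, so x = 80.
Then 2E = 60 + 3·80 = 300, so E = 150, V = 2E/5 = 60, F = 12 + 80 = 92.

80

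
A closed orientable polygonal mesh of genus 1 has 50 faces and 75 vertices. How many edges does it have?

125

For a closed orientable surface of genus 1, χ = 2 − 2·1 = 0.
E = V + F − (0) = 75 + 50 − (0) = 125.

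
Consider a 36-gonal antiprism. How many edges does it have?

An antiprism on an n-gon has two n-gon caps and 2n triangles: V = 2·36 = 72, E = 4·36 = 144, F = 2·36 + 2 = 74.

144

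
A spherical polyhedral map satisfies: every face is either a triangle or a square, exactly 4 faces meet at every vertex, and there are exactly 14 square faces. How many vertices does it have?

Let x be the number of triangles; then F = 14 + x.
Edge–face incidences: 2E = 4·14 + 3·x = 56 + 3x.
Every vertex has degree 4, so 4V = 2E.
Euler: V − E + F = 2 ⇒ (2E)/4 − E + (14 + x) = 2.
Multiply by 8: 2·(2E) − 4·(2E) + 8·(14 + x) = 16, i.e. 112 + 8x − 2·(56 + 3x) = 16.
Collecting terms: 2x = 16, so x = 8.
Then 2E = 56 + 3·8 = 80, so E = 40, V = 2E/4 = 20, F = 14 + 8 = 22.

20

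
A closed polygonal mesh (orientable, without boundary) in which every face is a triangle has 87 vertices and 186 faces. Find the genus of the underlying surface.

Every face is a triangle, so 2E = 3·186 = 558, giving E = 279.
χ = V − E + F = 87 − 279 + 186 = -6.
For a closed orientable surface χ = 2 − 2g, so g = (2 − (-6))/2 = 4.

4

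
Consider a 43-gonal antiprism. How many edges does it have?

172

An antiprism on an n-gon has two n-gon caps and 2n triangles: V = 2·43 = 86, E = 4·43 = 172, F = 2·43 + 2 = 88.
Check: V − E + F = 86 − 172 + 88 = 2.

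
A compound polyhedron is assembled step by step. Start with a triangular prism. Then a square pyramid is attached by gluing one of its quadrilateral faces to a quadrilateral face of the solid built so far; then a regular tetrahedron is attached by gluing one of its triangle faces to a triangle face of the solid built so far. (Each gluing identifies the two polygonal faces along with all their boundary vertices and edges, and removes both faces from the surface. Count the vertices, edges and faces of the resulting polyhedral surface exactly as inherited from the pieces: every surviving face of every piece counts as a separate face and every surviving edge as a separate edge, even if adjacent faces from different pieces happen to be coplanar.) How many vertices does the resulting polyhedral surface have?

A triangular prism: V=6, E=9, F=5.
Attach a square pyramid (V=5, E=8, F=5) along a 4-gon: merge 4 vertices and 4 edges, delete both glued faces → V=7, E=13, F=8.
Attach a regular tetrahedron (V=4, E=6, F=4) along a 3-gon: merge 3 vertices and 3 edges, delete both glued faces → V=8, E=16, F=10.
Check: V − E + F = 8 − 16 + 10 = 2.

8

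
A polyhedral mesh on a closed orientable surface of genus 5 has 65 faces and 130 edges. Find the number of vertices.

For a closed orientable surface of genus 5, χ = 2 − 2·5 = -8.
V = -8 + E − F = -8 + 130 − 65 = 57.

57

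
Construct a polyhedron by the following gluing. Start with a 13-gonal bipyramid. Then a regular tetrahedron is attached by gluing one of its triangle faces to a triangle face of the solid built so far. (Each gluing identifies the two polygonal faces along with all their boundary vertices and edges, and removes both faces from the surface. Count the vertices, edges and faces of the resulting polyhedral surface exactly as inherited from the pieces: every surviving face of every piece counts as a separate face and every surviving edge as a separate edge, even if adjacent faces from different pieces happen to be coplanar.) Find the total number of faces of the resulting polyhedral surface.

A 13-gonal bipyramid: V=15, E=39, F=26.
Attach a regular tetrahedron (V=4, E=6, F=4) along a 3-gon: merge 3 vertices and 3 edges, delete both glued faces → V=16, E=42, F=28.
Check: V − E + F = 16 − 42 + 28 = 2.

28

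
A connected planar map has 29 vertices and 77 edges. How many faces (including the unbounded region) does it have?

50

Euler's formula for a connected plane graph: V − E + F = 2, so F = 2 − 29 + 77 = 50.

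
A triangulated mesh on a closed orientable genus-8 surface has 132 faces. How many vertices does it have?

χ = 2 − 2·8 = -14, and every face is a triangle so 3F = 2E.
E = 3·132/2 = 198. Then V = -14 + E − F = -14 + 198 − 132 = 52.

52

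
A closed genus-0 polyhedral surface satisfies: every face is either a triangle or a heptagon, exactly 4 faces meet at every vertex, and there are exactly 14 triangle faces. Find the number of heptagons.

2

Let x be the number of heptagons; then F = 14 + x.
Edge–face incidences: 2E = 3·14 + 7·x = 42 + 7x.
Every vertex has degree 4, so 4V = 2E.
Euler: V − E + F = 2 ⇒ (2E)/4 − E + (14 + x) = 2.
Multiply by 8: 2·(2E) − 4·(2E) + 8·(14 + x) = 16, i.e. 112 + 8x − 2·(42 + 7x) = 16.
Collecting terms: −6x + 28 = 16, so −6x = −12, so x = 2.
Then 2E = 42 + 7·2 = 56, so E = 28, V = 2E/4 = 14, F = 14 + 2 = 16.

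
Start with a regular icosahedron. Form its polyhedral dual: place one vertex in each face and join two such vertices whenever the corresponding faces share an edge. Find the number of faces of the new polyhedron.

The base solid has V = 12, E = 30, F = 20.
The dual swaps V and F and preserves E: V′ = F = 20, E′ = E = 30, F′ = V = 12.

12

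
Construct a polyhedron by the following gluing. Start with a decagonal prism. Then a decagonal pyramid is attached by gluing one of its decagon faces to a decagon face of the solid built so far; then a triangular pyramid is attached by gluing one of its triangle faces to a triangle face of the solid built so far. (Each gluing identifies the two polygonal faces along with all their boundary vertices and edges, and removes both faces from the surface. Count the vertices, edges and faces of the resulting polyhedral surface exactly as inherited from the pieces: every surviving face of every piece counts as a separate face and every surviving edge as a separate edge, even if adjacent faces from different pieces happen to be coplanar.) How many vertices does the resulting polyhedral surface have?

22

A decagonal prism: V=20, E=30, F=12.
Attach a decagonal pyramid (V=11, E=20, F=11) along a 10-gon: merge 10 vertices and 10 edges, delete both glued faces → V=21, E=40, F=21.
Attach a triangular pyramid (V=4, E=6, F=4) along a 3-gon: merge 3 vertices and 3 edges, delete both glued faces → V=22, E=43, F=23.
Check: V − E + F = 22 − 43 + 23 = 2.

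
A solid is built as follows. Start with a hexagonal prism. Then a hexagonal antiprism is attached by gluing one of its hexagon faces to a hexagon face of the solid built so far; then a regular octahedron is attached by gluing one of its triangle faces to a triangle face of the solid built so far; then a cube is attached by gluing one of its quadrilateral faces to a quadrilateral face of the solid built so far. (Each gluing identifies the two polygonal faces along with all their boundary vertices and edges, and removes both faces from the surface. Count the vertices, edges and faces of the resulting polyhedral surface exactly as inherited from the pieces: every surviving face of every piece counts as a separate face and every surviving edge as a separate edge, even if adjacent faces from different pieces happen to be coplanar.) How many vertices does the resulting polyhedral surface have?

25

A hexagonal prism: V=12, E=18, F=8.
Attach a hexagonal antiprism (V=12, E=24, F=14) along a 6-gon: merge 6 vertices and 6 edges, delete both glued faces → V=18, E=36, F=20.
Attach a regular octahedron (V=6, E=12, F=8) along a 3-gon: merge 3 vertices and 3 edges, delete both glued faces → V=21, E=45, F=26.
Attach a cube (V=8, E=12, F=6) along a 4-gon: merge 4 vertices and 4 edges, delete both glued faces → V=25, E=53, F=30.
Check: V − E + F = 25 − 53 + 30 = 2.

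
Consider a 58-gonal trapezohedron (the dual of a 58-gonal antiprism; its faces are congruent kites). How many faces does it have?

The n-trapezohedron (dual of the n-antiprism) has V = 2·58 + 2 = 118, E = 4·58 = 232, F = 2·58 = 116.

116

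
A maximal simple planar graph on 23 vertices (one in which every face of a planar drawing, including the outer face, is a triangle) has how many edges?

63

In a plane triangulation 3F = 2E and V − E + F = 2, so E = 3V − 6 = 3·23 − 6 = 63.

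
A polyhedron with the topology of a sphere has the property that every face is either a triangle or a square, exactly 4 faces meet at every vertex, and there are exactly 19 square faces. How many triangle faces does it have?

Let x be the number of triangles; then F = 19 + x.
Edge–face incidences: 2E = 4·19 + 3·x = 76 + 3x.
Every vertex has degree 4, so 4V = 2E.
Euler: V − E + F = 2 ⇒ (2E)/4 − E + (19 + x) = 2.
Multiply by 8: 2·(2E) − 4·(2E) + 8·(19 + x) = 16, i.e. 152 + 8x − 2·(76 + 3x) = 16.
Collecting terms: 2x = 16, so x = 8.
Then 2E = 76 + 3·8 = 100, so E = 50, V = 2E/4 = 25, F = 19 + 8 = 27.

8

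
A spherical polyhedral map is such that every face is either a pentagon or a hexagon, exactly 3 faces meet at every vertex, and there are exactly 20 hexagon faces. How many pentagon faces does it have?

12

Let x be the number of pentagons; then F = 20 + x.
Edge–face incidences: 2E = 6·20 + 5·x = 120 + 5x.
Every vertex has degree 3, so 3V = 2E.
Euler: V − E + F = 2 ⇒ (2E)/3 − E + (20 + x) = 2.
Multiply by 6: 2·(2E) − 3·(2E) + 6·(20 + x) = 12, i.e. 120 + 6x − (120 + 5x) = 12.
Collecting terms: x = 12.
Then 2E = 120 + 5·12 = 180, so E = 90, V = 2E/3 = 60, F = 20 + 12 = 32.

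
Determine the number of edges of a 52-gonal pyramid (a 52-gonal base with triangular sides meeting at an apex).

104

A pyramid on an n-gon base has one n-gon and n triangles: V = 52 + 1 = 53, E = 2·52 = 104, F = 52 + 1 = 53.
Check: V − E + F = 53 − 104 + 53 = 2.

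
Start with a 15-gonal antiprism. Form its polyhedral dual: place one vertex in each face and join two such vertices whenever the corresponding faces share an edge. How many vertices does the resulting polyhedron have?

The base solid has V = 30, E = 60, F = 32.
The dual swaps V and F and preserves E: V′ = F = 32, E′ = E = 60, F′ = V = 30.

32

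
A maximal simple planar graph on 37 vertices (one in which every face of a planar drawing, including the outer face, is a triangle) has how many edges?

105

In a plane triangulation 3F = 2E and V − E + F = 2, so E = 3V − 6 = 3·37 − 6 = 105.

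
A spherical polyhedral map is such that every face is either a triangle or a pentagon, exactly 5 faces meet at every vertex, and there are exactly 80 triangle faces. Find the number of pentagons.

Let x be the number of pentagons; then F = 80 + x.
Edge–face incidences: 2E = 3·80 + 5·x = 240 + 5x.
Every vertex has degree 5, so 5V = 2E.
Euler: V − E + F = 2 ⇒ (2E)/5 − E + (80 + x) = 2.
Multiply by 10: 2·(2E) − 5·(2E) + 10·(80 + x) = 20, i.e. 800 + 10x − 3·(240 + 5x) = 20.
Collecting terms: −5x + 80 = 20, so −5x = −60, so x = 12.
Then 2E = 240 + 5·12 = 300, so E = 150, V = 2E/5 = 60, F = 80 + 12 = 92.

12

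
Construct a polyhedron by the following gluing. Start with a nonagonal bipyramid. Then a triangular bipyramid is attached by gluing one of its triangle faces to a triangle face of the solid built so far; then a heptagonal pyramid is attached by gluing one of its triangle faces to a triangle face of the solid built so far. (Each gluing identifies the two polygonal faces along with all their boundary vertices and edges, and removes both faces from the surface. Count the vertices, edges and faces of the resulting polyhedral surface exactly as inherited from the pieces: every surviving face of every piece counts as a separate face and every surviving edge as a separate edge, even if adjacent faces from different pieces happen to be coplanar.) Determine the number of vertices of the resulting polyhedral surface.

A nonagonal bipyramid: V=11, E=27, F=18.
Attach a triangular bipyramid (V=5, E=9, F=6) along a 3-gon: merge 3 vertices and 3 edges, delete both glued faces → V=13, E=33, F=22.
Attach a heptagonal pyramid (V=8, E=14, F=8) along a 3-gon: merge 3 vertices and 3 edges, delete both glued faces → V=18, E=44, F=28.
Check: V − E + F = 18 − 44 + 28 = 2.

18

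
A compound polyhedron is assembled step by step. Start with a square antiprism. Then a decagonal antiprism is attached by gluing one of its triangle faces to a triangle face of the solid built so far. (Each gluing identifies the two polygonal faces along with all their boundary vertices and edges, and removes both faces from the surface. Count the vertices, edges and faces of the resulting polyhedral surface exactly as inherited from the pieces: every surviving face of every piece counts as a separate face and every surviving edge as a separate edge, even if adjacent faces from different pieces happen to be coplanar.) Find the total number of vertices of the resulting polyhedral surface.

25

A square antiprism: V=8, E=16, F=10.
Attach a decagonal antiprism (V=20, E=40, F=22) along a 3-gon: merge 3 vertices and 3 edges, delete both glued faces → V=25, E=53, F=30.
Check: V − E + F = 25 − 53 + 30 = 2.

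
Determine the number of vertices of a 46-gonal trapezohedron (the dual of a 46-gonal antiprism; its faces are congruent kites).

The n-trapezohedron (dual of the n-antiprism) has V = 2·46 + 2 = 94, E = 4·46 = 184, F = 2·46 = 92.

94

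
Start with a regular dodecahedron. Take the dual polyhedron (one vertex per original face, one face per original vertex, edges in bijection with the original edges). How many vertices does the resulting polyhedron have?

The base solid has V = 20, E = 30, F = 12.
The dual swaps V and F and preserves E: V′ = F = 12, E′ = E = 30, F′ = V = 20.

12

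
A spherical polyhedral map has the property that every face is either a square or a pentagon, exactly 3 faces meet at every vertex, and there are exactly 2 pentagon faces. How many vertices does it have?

10

Let x be the number of squares; then F = 2 + x.
Edge–face incidences: 2E = 5·2 + 4·x = 10 + 4x.
Every vertex has degree 3, so 3V = 2E.
Euler: V − E + F = 2 ⇒ (2E)/3 − E + (2 + x) = 2.
Multiply by 6: 2·(2E) − 3·(2E) + 6·(2 + x) = 12, i.e. 12 + 6x − (10 + 4x) = 12.
Collecting terms: 2x + 2 = 12, so 2x = 10, so x = 5.
Then 2E = 10 + 4·5 = 30, so E = 15, V = 2E/3 = 10, F = 2 + 5 = 7.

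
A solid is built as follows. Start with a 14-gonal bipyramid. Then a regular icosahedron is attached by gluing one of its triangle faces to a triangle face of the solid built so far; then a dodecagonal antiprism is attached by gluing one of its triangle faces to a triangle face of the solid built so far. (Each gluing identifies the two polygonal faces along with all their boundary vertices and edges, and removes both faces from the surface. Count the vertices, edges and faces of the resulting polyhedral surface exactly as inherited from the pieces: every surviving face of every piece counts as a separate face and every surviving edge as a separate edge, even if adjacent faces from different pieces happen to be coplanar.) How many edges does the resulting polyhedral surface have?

A 14-gonal bipyramid: V=16, E=42, F=28.
Attach a regular icosahedron (V=12, E=30, F=20) along a 3-gon: merge 3 vertices and 3 edges, delete both glued faces → V=25, E=69, F=46.
Attach a dodecagonal antiprism (V=24, E=48, F=26) along a 3-gon: merge 3 vertices and 3 edges, delete both glued faces → V=46, E=114, F=70.
Check: V − E + F = 46 − 114 + 70 = 2.

114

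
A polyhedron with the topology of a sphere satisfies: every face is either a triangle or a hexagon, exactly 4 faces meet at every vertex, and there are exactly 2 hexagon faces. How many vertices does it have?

Let x be the number of triangles; then F = 2 + x.
Edge–face incidences: 2E = 6·2 + 3·x = 12 + 3x.
Every vertex has degree 4, so 4V = 2E.
Euler: V − E + F = 2 ⇒ (2E)/4 − E + (2 + x) = 2.
Multiply by 8: 2·(2E) − 4·(2E) + 8·(2 + x) = 16, i.e. 16 + 8x − 2·(12 + 3x) = 16.
Collecting terms: 2x − 8 = 16, so 2x = 24, so x = 12.
Then 2E = 12 + 3·12 = 48, so E = 24, V = 2E/4 = 12, F = 2 + 12 = 14.

12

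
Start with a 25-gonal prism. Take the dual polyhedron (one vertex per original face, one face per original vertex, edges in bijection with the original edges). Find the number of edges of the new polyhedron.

75

The base solid has V = 50, E = 75, F = 27.
The dual swaps V and F and preserves E: V′ = F = 27, E′ = E = 75, F′ = V = 50.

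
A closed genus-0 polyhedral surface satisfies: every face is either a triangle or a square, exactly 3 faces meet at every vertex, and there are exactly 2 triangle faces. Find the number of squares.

3

Let x be the number of squares; then F = 2 + x.
Edge–face incidences: 2E = 3·2 + 4·x = 6 + 4x.
Every vertex has degree 3, so 3V = 2E.
Euler: V − E + F = 2 ⇒ (2E)/3 − E + (2 + x) = 2.
Multiply by 6: 2·(2E) − 3·(2E) + 6·(2 + x) = 12, i.e. 12 + 6x − (6 + 4x) = 12.
Collecting terms: 2x + 6 = 12, so 2x = 6, so x = 3.
Then 2E = 6 + 4·3 = 18, so E = 9, V = 2E/3 = 6, F = 2 + 3 = 5.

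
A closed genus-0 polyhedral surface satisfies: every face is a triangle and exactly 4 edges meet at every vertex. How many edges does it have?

12

Each face has 3 edges and each edge borders two faces, so 2E = 3F.
Each vertex has degree 4, so 4V = 2E and hence V = 3F/4.
Euler: V − E + F = 2 ⇒ (3F/4) − (3F/2) + F = 2.
Multiply by 8: (6 − 12 + 8)F = 16, i.e. 2F = 16.
So F = 8, E = 3·8/2 = 12, V = 3·8/4 = 6.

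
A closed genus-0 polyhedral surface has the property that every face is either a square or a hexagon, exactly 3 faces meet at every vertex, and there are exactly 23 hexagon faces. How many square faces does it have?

6

Let x be the number of squares; then F = 23 + x.
Edge–face incidences: 2E = 6·23 + 4·x = 138 + 4x.
Every vertex has degree 3, so 3V = 2E.
Euler: V − E + F = 2 ⇒ (2E)/3 − E + (23 + x) = 2.
Multiply by 6: 2·(2E) − 3·(2E) + 6·(23 + x) = 12, i.e. 138 + 6x − (138 + 4x) = 12.
Collecting terms: 2x = 12, so x = 6.
Then 2E = 138 + 4·6 = 162, so E = 81, V = 2E/3 = 54, F = 23 + 6 = 29.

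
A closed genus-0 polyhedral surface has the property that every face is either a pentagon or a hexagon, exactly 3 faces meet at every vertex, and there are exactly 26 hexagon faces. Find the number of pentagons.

Let x be the number of pentagons; then F = 26 + x.
Edge–face incidences: 2E = 6·26 + 5·x = 156 + 5x.
Every vertex has degree 3, so 3V = 2E.
Euler: V − E + F = 2 ⇒ (2E)/3 − E + (26 + x) = 2.
Multiply by 6: 2·(2E) − 3·(2E) + 6·(26 + x) = 12, i.e. 156 + 6x − (156 + 5x) = 12.
Collecting terms: x = 12.
Then 2E = 156 + 5·12 = 216, so E = 108, V = 2E/3 = 72, F = 26 + 12 = 38.

12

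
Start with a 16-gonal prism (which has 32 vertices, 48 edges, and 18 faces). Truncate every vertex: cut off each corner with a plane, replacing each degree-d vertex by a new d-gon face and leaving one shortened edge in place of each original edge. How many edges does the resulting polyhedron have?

Truncation replaces each original edge-end by a new vertex, so V′ = 2E = 96.
Each original edge survives, and each old vertex of degree d contributes d new edges; summing degrees gives Σd = 2E, so E′ = E + 2E = 3E = 144.
Each original face survives and each original vertex becomes one new face: F′ = F + V = 50.

144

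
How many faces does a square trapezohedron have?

The n-trapezohedron (dual of the n-antiprism) has V = 2·4 + 2 = 10, E = 4·4 = 16, F = 2·4 = 8.

8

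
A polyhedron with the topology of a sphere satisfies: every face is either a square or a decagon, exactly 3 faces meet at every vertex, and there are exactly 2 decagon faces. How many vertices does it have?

20

Let x be the number of squares; then F = 2 + x.
Edge–face incidences: 2E = 10·2 + 4·x = 20 + 4x.
Every vertex has degree 3, so 3V = 2E.
Euler: V − E + F = 2 ⇒ (2E)/3 − E + (2 + x) = 2.
Multiply by 6: 2·(2E) − 3·(2E) + 6·(2 + x) = 12, i.e. 12 + 6x − (20 + 4x) = 12.
Collecting terms: 2x − 8 = 12, so 2x = 20, so x = 10.
Then 2E = 20 + 4·10 = 60, so E = 30, V = 2E/3 = 20, F = 2 + 10 = 12.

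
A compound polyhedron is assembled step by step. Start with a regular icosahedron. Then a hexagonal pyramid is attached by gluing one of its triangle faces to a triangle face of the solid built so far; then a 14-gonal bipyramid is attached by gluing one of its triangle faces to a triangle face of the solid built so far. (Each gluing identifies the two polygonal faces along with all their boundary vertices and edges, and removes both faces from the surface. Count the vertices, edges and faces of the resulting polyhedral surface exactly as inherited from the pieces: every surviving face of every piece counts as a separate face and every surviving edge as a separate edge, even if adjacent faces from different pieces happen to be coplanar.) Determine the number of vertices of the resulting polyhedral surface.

A regular icosahedron: V=12, E=30, F=20.
Attach a hexagonal pyramid (V=7, E=12, F=7) along a 3-gon: merge 3 vertices and 3 edges, delete both glued faces → V=16, E=39, F=25.
Attach a 14-gonal bipyramid (V=16, E=42, F=28) along a 3-gon: merge 3 vertices and 3 edges, delete both glued faces → V=29, E=78, F=51.
Check: V − E + F = 29 − 78 + 51 = 2.

29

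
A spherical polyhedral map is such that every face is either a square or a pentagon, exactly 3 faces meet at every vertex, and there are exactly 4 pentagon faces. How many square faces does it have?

4

Let x be the number of squares; then F = 4 + x.
Edge–face incidences: 2E = 5·4 + 4·x = 20 + 4x.
Every vertex has degree 3, so 3V = 2E.
Euler: V − E + F = 2 ⇒ (2E)/3 − E + (4 + x) = 2.
Multiply by 6: 2·(2E) − 3·(2E) + 6·(4 + x) = 12, i.e. 24 + 6x − (20 + 4x) = 12.
Collecting terms: 2x + 4 = 12, so 2x = 8, so x = 4.
Then 2E = 20 + 4·4 = 36, so E = 18, V = 2E/3 = 12, F = 4 + 4 = 8.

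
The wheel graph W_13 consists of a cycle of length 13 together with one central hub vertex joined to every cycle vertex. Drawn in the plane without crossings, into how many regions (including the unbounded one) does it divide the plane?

W_13 has V = 13 + 1 = 14 vertices and E = 2·13 = 26 edges.
By Euler's formula F = 2 − V + E = 2 − 14 + 26 = 14.

14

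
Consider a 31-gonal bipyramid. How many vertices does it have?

33

A bipyramid over an n-gon has 2n triangular faces and n + 2 vertices: V = 31 + 2 = 33, E = 3·31 = 93, F = 2·31 = 62.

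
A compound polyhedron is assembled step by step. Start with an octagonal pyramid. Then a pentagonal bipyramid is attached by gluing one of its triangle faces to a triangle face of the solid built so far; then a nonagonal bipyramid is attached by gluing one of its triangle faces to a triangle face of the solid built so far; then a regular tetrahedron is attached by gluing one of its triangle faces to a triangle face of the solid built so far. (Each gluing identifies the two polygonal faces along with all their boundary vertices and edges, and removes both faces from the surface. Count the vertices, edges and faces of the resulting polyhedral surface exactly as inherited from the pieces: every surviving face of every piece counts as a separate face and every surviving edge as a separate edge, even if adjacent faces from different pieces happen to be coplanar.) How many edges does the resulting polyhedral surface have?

55

An octagonal pyramid: V=9, E=16, F=9.
Attach a pentagonal bipyramid (V=7, E=15, F=10) along a 3-gon: merge 3 vertices and 3 edges, delete both glued faces → V=13, E=28, F=17.
Attach a nonagonal bipyramid (V=11, E=27, F=18) along a 3-gon: merge 3 vertices and 3 edges, delete both glued faces → V=21, E=52, F=33.
Attach a regular tetrahedron (V=4, E=6, F=4) along a 3-gon: merge 3 vertices and 3 edges, delete both glued faces → V=22, E=55, F=35.
Check: V − E + F = 22 − 55 + 35 = 2.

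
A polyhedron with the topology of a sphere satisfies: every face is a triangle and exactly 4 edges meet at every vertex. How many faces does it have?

Each face has 3 edges and each edge borders two faces, so 2E = 3F.
Each vertex has degree 4, so 4V = 2E and hence V = 3F/4.
Euler: V − E + F = 2 ⇒ (3F/4) − (3F/2) + F = 2.
Multiply by 8: (6 − 12 + 8)F = 16, i.e. 2F = 16.
So F = 8, E = 3·8/2 = 12, V = 3·8/4 = 6.

8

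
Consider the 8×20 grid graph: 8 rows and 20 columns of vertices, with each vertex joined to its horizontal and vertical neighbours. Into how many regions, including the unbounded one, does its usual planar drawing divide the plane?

134

The grid has V = 8·20 = 160 vertices and E = 8·19 + 20·7 = 292 edges.
F = 2 − V + E = 2 − 160 + 292 = 134.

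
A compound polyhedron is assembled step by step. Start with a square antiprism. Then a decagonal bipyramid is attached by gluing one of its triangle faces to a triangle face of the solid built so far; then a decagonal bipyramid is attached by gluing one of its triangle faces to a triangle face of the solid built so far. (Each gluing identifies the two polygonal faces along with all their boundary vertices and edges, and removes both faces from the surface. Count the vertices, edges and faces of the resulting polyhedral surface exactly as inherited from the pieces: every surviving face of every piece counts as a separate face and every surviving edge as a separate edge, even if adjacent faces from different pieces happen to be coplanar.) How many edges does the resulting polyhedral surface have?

70

A square antiprism: V=8, E=16, F=10.
Attach a decagonal bipyramid (V=12, E=30, F=20) along a 3-gon: merge 3 vertices and 3 edges, delete both glued faces → V=17, E=43, F=28.
Attach a decagonal bipyramid (V=12, E=30, F=20) along a 3-gon: merge 3 vertices and 3 edges, delete both glued faces → V=26, E=70, F=46.
Check: V − E + F = 26 − 70 + 46 = 2.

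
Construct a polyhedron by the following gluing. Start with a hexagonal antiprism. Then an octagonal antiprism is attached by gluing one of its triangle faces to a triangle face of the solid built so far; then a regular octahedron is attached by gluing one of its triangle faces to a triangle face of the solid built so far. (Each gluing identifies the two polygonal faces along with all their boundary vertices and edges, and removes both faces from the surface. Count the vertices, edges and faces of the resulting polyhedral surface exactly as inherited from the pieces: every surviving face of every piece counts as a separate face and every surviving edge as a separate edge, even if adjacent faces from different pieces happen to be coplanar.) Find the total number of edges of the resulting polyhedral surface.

62

A hexagonal antiprism: V=12, E=24, F=14.
Attach an octagonal antiprism (V=16, E=32, F=18) along a 3-gon: merge 3 vertices and 3 edges, delete both glued faces → V=25, E=53, F=30.
Attach a regular octahedron (V=6, E=12, F=8) along a 3-gon: merge 3 vertices and 3 edges, delete both glued faces → V=28, E=62, F=36.
Check: V − E + F = 28 − 62 + 36 = 2.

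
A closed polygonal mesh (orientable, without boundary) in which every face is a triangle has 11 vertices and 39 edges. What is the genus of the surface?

2

Every face is a triangle and each edge borders two faces, so 3F = 2·39, giving F = 26.
χ = V − E + F = 11 − 39 + 26 = -2.
For a closed orientable surface χ = 2 − 2g, so g = (2 − (-2))/2 = 2.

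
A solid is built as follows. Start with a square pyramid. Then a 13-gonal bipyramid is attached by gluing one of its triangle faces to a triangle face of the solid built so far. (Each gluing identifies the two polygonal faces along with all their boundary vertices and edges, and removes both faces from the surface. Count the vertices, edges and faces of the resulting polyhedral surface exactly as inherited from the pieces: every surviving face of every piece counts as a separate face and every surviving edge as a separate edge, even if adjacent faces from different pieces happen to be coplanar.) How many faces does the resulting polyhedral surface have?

A square pyramid: V=5, E=8, F=5.
Attach a 13-gonal bipyramid (V=15, E=39, F=26) along a 3-gon: merge 3 vertices and 3 edges, delete both glued faces → V=17, E=44, F=29.
Check: V − E + F = 17 − 44 + 29 = 2.

29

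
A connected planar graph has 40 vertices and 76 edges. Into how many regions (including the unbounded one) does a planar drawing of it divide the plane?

38

Euler's formula for a connected plane graph: V − E + F = 2, so F = 2 − 40 + 76 = 38.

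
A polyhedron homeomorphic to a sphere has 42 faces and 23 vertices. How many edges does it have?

63

Here V − E + F = 2.
E = V + F − (2) = 23 + 42 − (2) = 63.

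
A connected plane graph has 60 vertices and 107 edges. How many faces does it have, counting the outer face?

Euler's formula for a connected plane graph: V − E + F = 2, so F = 2 − 60 + 107 = 49.

49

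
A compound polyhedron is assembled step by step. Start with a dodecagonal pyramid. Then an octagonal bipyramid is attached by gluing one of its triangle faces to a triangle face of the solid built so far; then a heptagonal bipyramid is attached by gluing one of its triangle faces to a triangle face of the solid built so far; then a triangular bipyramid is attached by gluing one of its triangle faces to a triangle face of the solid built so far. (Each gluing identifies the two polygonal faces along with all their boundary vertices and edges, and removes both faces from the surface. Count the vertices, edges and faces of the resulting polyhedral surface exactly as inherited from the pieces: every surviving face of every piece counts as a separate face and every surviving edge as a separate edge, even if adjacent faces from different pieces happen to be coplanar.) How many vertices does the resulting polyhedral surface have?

28

A dodecagonal pyramid: V=13, E=24, F=13.
Attach an octagonal bipyramid (V=10, E=24, F=16) along a 3-gon: merge 3 vertices and 3 edges, delete both glued faces → V=20, E=45, F=27.
Attach a heptagonal bipyramid (V=9, E=21, F=14) along a 3-gon: merge 3 vertices and 3 edges, delete both glued faces → V=26, E=63, F=39.
Attach a triangular bipyramid (V=5, E=9, F=6) along a 3-gon: merge 3 vertices and 3 edges, delete both glued faces → V=28, E=69, F=43.
Check: V − E + F = 28 − 69 + 43 = 2.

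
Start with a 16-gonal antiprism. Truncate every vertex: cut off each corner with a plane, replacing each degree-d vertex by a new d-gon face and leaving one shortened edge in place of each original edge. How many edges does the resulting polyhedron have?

The base solid has V = 32, E = 64, F = 34.
Truncation replaces each original edge-end by a new vertex, so V′ = 2E = 128.
Each original edge survives, and each old vertex of degree d contributes d new edges; summing degrees gives Σd = 2E, so E′ = E + 2E = 3E = 192.
Each original face survives and each original vertex becomes one new face: F′ = F + V = 66.

192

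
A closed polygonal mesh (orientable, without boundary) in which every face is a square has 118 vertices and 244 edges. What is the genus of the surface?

Every face is a square and each edge borders two faces, so 4F = 2·244, giving F = 122.
χ = V − E + F = 118 − 244 + 122 = -4.
For a closed orientable surface χ = 2 − 2g, so g = (2 − (-4))/2 = 3.

3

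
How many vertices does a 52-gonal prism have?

A prism on an n-gon has two n-gon bases and n rectangular sides: V = 2·52 = 104, E = 3·52 = 156, F = 52 + 2 = 54.

104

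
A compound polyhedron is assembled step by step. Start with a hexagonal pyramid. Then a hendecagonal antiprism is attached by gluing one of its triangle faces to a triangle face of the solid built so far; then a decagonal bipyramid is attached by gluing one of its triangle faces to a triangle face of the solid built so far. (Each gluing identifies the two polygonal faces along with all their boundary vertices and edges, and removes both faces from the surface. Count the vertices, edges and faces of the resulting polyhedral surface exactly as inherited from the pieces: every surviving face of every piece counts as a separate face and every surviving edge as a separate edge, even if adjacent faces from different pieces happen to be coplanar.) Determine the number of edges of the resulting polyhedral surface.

A hexagonal pyramid: V=7, E=12, F=7.
Attach a hendecagonal antiprism (V=22, E=44, F=24) along a 3-gon: merge 3 vertices and 3 edges, delete both glued faces → V=26, E=53, F=29.
Attach a decagonal bipyramid (V=12, E=30, F=20) along a 3-gon: merge 3 vertices and 3 edges, delete both glued faces → V=35, E=80, F=47.
Check: V − E + F = 35 − 80 + 47 = 2.

80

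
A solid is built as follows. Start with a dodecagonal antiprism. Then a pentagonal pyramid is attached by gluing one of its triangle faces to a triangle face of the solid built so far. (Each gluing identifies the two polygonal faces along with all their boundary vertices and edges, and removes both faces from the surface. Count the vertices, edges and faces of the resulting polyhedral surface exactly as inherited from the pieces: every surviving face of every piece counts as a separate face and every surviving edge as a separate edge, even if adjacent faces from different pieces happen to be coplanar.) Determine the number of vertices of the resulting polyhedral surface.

A dodecagonal antiprism: V=24, E=48, F=26.
Attach a pentagonal pyramid (V=6, E=10, F=6) along a 3-gon: merge 3 vertices and 3 edges, delete both glued faces → V=27, E=55, F=30.
Check: V − E + F = 27 − 55 + 30 = 2.

27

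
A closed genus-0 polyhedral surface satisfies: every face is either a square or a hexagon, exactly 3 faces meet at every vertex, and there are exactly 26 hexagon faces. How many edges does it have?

Let x be the number of squares; then F = 26 + x.
Edge–face incidences: 2E = 6·26 + 4·x = 156 + 4x.
Every vertex has degree 3, so 3V = 2E.
Euler: V − E + F = 2 ⇒ (2E)/3 − E + (26 + x) = 2.
Multiply by 6: 2·(2E) − 3·(2E) + 6·(26 + x) = 12, i.e. 156 + 6x − (156 + 4x) = 12.
Collecting terms: 2x = 12, so x = 6.
Then 2E = 156 + 4·6 = 180, so E = 90, V = 2E/3 = 60, F = 26 + 6 = 32.

90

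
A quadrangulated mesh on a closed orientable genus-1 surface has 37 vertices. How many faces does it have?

χ = 2 − 2·1 = 0, and every face is a square so 4F = 2E.
V − E + F = 0 with E = 4F/2 gives 37 − (4/2 − 1)·F = 0, so F = 37 and E = 74.

37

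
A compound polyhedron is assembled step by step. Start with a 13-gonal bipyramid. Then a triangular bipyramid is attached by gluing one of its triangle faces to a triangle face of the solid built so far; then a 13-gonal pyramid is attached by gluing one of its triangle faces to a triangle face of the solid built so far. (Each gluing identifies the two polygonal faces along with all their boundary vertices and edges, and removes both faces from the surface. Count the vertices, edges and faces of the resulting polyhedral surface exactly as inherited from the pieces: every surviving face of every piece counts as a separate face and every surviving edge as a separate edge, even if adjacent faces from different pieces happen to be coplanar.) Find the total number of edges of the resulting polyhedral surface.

A 13-gonal bipyramid: V=15, E=39, F=26.
Attach a triangular bipyramid (V=5, E=9, F=6) along a 3-gon: merge 3 vertices and 3 edges, delete both glued faces → V=17, E=45, F=30.
Attach a 13-gonal pyramid (V=14, E=26, F=14) along a 3-gon: merge 3 vertices and 3 edges, delete both glued faces → V=28, E=68, F=42.
Check: V − E + F = 28 − 68 + 42 = 2.

68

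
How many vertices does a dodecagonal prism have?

A prism on an n-gon has two n-gon bases and n rectangular sides: V = 2·12 = 24, E = 3·12 = 36, F = 12 + 2 = 14.

24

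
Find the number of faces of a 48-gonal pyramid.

49

A pyramid on an n-gon base has one n-gon and n triangles: V = 48 + 1 = 49, E = 2·48 = 96, F = 48 + 1 = 49.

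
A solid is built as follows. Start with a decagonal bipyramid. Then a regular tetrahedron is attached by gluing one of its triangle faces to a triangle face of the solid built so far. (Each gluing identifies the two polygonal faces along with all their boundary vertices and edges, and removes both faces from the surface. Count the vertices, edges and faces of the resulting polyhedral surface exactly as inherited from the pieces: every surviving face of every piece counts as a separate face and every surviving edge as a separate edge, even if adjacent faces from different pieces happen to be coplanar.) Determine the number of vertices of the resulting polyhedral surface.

13

A decagonal bipyramid: V=12, E=30, F=20.
Attach a regular tetrahedron (V=4, E=6, F=4) along a 3-gon: merge 3 vertices and 3 edges, delete both glued faces → V=13, E=33, F=22.
Check: V − E + F = 13 − 33 + 22 = 2.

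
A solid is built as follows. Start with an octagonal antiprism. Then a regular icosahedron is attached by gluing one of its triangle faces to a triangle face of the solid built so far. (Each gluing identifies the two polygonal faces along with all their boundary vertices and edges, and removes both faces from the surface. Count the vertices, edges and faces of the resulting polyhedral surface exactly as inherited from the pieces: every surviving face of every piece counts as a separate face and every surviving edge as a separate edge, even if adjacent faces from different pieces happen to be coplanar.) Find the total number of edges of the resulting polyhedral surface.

59

An octagonal antiprism: V=16, E=32, F=18.
Attach a regular icosahedron (V=12, E=30, F=20) along a 3-gon: merge 3 vertices and 3 edges, delete both glued faces → V=25, E=59, F=36.
Check: V − E + F = 25 − 59 + 36 = 2.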